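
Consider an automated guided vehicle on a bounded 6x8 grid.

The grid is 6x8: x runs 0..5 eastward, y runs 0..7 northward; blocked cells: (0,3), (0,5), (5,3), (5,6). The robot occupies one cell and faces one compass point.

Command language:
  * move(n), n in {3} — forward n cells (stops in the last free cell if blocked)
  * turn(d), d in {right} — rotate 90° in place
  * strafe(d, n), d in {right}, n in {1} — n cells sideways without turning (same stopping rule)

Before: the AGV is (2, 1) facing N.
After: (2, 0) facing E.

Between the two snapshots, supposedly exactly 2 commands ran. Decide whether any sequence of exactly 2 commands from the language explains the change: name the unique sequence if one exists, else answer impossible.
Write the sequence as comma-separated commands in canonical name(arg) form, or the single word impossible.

key: position moved to (2,0) AND the heading swung to E — translation plus rotation needed
initial: (2, 1) facing N
[1] after turn(right): (2, 1) facing E
[2] after strafe(right, 1): (2, 0) facing E
no rival 2-sequence matches.

turn(right), strafe(right, 1)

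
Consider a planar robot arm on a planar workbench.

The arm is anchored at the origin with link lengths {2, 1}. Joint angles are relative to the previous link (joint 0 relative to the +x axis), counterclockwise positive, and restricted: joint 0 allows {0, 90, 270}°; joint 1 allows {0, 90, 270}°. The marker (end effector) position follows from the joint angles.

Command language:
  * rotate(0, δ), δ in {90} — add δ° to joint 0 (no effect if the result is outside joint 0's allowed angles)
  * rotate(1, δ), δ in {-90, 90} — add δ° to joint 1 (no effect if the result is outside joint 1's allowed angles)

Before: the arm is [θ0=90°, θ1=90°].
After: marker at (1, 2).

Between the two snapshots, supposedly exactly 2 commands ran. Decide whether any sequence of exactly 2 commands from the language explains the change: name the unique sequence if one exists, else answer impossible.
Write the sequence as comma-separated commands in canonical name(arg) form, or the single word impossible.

rotate(1, -90), rotate(1, -90)

from: [θ0=90°, θ1=90°]
1. rotate(1, -90) → [θ0=90°, θ1=0°]
2. rotate(1, -90) → [θ0=90°, θ1=270°]
uniquely the one of 9 2-step routes that fits.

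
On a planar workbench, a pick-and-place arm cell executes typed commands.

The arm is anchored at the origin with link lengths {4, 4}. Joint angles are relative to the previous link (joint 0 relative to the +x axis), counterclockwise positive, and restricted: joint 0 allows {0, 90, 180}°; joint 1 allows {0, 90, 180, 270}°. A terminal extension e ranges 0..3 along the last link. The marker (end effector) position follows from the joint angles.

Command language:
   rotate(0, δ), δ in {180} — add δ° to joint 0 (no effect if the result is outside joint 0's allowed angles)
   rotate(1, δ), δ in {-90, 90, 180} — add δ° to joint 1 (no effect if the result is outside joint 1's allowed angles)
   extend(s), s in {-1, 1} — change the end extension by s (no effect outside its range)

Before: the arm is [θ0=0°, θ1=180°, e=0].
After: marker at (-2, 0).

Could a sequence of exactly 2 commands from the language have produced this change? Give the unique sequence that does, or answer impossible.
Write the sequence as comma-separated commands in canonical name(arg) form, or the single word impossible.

from: [θ0=0°, θ1=180°, e=0]
[1] after extend(1): [θ0=0°, θ1=180°, e=1]
[2] after extend(1): [θ0=0°, θ1=180°, e=2]
no other 2-command option fits: unique.

extend(1), extend(1)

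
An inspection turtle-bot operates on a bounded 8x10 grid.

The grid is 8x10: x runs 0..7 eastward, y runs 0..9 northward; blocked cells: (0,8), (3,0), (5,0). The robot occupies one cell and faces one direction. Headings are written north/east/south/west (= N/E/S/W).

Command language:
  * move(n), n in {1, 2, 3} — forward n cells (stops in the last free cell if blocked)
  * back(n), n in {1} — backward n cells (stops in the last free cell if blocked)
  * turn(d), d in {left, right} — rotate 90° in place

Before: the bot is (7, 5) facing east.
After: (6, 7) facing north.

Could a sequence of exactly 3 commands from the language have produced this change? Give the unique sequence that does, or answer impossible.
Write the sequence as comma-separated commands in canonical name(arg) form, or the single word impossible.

key: position moved to (6,7) AND the heading swung to N — translation plus rotation needed
t0: (7, 5) facing east
[1] after back(1): (6, 5) facing east
[2] after turn(left): (6, 5) facing north
[3] after move(2): (6, 7) facing north
all 216 alternatives checked — unique.

back(1), turn(left), move(2)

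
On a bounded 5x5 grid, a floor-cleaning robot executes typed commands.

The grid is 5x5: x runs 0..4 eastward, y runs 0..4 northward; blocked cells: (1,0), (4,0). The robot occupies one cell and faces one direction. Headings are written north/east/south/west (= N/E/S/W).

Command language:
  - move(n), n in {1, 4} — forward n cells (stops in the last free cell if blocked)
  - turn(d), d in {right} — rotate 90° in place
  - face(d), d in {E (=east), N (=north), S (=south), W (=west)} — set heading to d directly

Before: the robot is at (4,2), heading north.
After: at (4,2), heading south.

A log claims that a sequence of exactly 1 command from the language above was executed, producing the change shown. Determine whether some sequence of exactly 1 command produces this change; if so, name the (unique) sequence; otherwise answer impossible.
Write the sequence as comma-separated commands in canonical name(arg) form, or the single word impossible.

face(S)

key: (4,2) unchanged — the single command moves nothing
initial: at (4,2), heading north
1. face(S) → at (4,2), heading south
all 7 alternatives checked — unique.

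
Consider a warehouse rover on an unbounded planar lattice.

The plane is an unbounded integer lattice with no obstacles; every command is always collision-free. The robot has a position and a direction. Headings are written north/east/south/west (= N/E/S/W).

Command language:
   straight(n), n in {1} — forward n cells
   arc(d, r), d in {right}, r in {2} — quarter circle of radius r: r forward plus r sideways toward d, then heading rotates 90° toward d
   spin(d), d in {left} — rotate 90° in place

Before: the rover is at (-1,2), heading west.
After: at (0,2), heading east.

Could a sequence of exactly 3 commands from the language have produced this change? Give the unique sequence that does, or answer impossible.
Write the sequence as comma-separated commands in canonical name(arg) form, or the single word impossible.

key: running straight(1) before spin(left) would end elsewhere — order is forced
begin: at (-1,2), heading west
t=1 spin(left) ⇒ at (-1,2), heading south
t=2 spin(left) ⇒ at (-1,2), heading east
t=3 straight(1) ⇒ at (0,2), heading east
uniquely the one of 27 3-step routes that fits.

spin(left), spin(left), straight(1)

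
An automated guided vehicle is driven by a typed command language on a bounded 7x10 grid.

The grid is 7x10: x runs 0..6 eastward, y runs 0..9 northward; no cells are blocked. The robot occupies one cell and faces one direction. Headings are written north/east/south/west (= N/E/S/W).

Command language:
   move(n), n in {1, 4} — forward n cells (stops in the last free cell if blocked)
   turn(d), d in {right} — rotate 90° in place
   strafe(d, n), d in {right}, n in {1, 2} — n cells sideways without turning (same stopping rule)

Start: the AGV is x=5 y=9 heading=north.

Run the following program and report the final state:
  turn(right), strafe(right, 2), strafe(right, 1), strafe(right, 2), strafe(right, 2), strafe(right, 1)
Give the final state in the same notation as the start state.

from: x=5 y=9 heading=north
1. turn(right) → x=5 y=9 heading=east
2. strafe(right, 2) → x=5 y=7 heading=east
3. strafe(right, 1) → x=5 y=6 heading=east
4. strafe(right, 2) → x=5 y=4 heading=east
5. strafe(right, 2) → x=5 y=2 heading=east
6. strafe(right, 1) → x=5 y=1 heading=east

x=5 y=1 heading=east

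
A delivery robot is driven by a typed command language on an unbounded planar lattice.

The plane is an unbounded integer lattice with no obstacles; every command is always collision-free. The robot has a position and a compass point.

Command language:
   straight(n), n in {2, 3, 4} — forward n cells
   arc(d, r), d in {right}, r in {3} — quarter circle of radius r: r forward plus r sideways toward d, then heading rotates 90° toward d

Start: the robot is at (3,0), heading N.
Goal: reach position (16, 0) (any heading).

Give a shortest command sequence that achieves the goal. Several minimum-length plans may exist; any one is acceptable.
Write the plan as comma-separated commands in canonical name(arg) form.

initial: at (3,0), heading N
1. arc(right, 3) → at (6,3), heading E
2. straight(4) → at (10,3), heading E
3. straight(3) → at (13,3), heading E
4. arc(right, 3) → at (16,0), heading S
shorter routes all fall short; 4 is best.

arc(right, 3), straight(4), straight(3), arc(right, 3)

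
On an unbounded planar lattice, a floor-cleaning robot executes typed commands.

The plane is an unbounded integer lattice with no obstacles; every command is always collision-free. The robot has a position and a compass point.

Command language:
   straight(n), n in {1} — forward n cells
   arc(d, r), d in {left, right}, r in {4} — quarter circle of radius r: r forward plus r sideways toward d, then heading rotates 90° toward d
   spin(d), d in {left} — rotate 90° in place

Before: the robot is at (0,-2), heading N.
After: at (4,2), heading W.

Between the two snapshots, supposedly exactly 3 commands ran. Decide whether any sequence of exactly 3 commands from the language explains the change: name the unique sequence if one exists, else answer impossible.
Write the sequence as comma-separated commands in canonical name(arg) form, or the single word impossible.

arc(right, 4), spin(left), spin(left)

key: running spin(left) before arc(right, 4) would end elsewhere — order is forced
start: at (0,-2), heading N
step 1 (arc(right, 4)): at (4,2), heading E
step 2 (spin(left)): at (4,2), heading N
step 3 (spin(left)): at (4,2), heading W
uniquely the one of 64 3-step routes that fits.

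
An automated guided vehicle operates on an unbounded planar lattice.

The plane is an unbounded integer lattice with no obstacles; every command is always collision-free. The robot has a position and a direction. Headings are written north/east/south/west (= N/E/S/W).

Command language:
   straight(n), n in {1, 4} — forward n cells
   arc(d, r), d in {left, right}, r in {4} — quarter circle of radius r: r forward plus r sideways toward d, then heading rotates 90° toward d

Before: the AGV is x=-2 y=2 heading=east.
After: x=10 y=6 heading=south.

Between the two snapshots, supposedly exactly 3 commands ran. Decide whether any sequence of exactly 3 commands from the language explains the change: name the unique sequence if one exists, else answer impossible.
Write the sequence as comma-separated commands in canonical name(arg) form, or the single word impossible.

key: running arc(right, 4) before arc(left, 4) would end elsewhere — order is forced
t0: x=-2 y=2 heading=east
[1] after arc(left, 4): x=2 y=6 heading=north
[2] after arc(right, 4): x=6 y=10 heading=east
[3] after arc(right, 4): x=10 y=6 heading=south
uniquely the one of 64 3-step routes that fits.

arc(left, 4), arc(right, 4), arc(right, 4)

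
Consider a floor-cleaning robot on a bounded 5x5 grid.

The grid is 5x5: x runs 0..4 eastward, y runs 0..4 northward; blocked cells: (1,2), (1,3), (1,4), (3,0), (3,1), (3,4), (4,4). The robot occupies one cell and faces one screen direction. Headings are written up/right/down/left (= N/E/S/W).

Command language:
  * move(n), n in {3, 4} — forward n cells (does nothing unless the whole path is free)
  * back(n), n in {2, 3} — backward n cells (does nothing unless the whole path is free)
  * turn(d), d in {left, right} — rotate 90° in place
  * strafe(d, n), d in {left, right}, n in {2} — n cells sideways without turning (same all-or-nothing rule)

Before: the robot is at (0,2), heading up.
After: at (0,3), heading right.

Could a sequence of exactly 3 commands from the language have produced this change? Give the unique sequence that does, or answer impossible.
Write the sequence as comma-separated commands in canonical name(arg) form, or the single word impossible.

back(2), move(3), turn(right)

key: running turn(right) before back(2) would end elsewhere — order is forced
t0: at (0,2), heading up
step 1 (back(2)): at (0,0), heading up
step 2 (move(3)): at (0,3), heading up
step 3 (turn(right)): at (0,3), heading right
all 512 alternatives checked — unique.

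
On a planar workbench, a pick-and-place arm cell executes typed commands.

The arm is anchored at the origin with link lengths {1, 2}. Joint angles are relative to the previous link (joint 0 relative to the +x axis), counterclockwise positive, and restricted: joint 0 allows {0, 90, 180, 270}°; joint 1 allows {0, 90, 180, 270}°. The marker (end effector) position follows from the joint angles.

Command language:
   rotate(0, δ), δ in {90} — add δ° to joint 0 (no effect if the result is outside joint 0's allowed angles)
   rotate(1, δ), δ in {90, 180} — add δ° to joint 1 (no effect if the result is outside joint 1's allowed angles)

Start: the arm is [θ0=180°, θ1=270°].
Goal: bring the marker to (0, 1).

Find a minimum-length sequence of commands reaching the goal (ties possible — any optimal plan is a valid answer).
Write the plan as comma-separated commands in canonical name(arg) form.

t0: [θ0=180°, θ1=270°]
step 1 (rotate(1, 90)): [θ0=180°, θ1=0°]
step 2 (rotate(1, 180)): [θ0=180°, θ1=180°]
step 3 (rotate(0, 90)): [θ0=270°, θ1=180°]
nothing shorter than 3 reaches the goal.

rotate(1, 90), rotate(1, 180), rotate(0, 90)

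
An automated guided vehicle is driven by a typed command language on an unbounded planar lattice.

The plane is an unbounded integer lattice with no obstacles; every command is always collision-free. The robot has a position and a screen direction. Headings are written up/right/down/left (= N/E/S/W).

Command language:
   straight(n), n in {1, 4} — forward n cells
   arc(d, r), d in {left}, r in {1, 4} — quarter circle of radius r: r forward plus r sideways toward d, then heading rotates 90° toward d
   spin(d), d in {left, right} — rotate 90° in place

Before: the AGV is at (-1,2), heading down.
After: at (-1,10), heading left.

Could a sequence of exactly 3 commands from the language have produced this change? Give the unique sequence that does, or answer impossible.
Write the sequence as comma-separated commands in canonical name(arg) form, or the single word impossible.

key: order matters: swapping spin(left) and arc(left, 4) lands elsewhere
begin: at (-1,2), heading down
1. spin(left) → at (-1,2), heading right
2. arc(left, 4) → at (3,6), heading up
3. arc(left, 4) → at (-1,10), heading left
all 216 alternatives checked — unique.

spin(left), arc(left, 4), arc(left, 4)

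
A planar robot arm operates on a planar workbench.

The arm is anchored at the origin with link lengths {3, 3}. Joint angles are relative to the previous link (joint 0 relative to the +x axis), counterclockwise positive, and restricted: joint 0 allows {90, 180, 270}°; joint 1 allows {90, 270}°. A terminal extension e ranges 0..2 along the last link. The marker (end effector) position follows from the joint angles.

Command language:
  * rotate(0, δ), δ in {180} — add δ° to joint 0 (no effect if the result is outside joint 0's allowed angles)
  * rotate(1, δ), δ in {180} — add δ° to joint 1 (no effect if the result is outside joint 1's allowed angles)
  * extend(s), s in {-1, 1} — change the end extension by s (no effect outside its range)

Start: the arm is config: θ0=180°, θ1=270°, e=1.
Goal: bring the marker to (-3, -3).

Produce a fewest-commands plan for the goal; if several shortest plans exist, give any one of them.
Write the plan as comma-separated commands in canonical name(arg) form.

rotate(1, 180), extend(-1)

start: config: θ0=180°, θ1=270°, e=1
1. rotate(1, 180) → config: θ0=180°, θ1=90°, e=1
2. extend(-1) → config: θ0=180°, θ1=90°, e=0
minimal: 2 command(s), checked below 2.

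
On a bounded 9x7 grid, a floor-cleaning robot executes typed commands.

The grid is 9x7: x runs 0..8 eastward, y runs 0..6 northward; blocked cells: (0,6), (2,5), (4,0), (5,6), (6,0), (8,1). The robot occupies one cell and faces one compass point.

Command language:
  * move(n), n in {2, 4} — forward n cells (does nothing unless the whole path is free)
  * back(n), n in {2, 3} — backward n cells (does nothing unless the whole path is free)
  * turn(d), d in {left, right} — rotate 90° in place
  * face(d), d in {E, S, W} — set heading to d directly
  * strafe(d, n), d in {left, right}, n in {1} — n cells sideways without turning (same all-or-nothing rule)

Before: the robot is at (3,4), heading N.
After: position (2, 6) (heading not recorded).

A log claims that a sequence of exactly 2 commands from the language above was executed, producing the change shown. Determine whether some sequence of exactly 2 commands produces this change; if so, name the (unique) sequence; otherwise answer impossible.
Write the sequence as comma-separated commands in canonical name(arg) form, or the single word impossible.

key: order matters: swapping move(2) and strafe(left, 1) lands elsewhere
initial: at (3,4), heading N
t=1 move(2) ⇒ at (3,6), heading N
t=2 strafe(left, 1) ⇒ at (2,6), heading N
all 121 alternatives checked — unique.

move(2), strafe(left, 1)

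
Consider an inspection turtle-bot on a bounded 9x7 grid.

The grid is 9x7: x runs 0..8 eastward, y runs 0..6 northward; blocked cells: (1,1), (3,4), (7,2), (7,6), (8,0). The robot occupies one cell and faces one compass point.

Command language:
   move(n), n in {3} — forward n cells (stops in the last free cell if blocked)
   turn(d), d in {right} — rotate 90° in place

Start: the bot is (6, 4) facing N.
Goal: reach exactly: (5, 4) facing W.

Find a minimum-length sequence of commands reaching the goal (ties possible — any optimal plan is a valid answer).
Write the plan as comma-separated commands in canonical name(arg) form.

initial: (6, 4) facing N
step 1 (turn(right)): (6, 4) facing E
step 2 (move(3)): (8, 4) facing E
step 3 (turn(right)): (8, 4) facing S
step 4 (turn(right)): (8, 4) facing W
step 5 (move(3)): (5, 4) facing W
no 4-step plan works, so 5 is optimal.

turn(right), move(3), turn(right), turn(right), move(3)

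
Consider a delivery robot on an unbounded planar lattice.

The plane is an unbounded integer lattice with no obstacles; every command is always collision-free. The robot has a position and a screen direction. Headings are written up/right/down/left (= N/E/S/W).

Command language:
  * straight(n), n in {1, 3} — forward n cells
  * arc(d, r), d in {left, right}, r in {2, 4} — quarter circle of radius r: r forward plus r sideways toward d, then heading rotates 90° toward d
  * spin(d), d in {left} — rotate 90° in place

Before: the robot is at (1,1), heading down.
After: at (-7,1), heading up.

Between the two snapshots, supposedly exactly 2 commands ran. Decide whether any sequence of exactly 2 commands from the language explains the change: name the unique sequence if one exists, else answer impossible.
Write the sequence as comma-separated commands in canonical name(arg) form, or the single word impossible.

arc(right, 4), arc(right, 4)

key: cell and facing (now N) both changed — the 2 commands mix motion and turning
from: at (1,1), heading down
1. arc(right, 4) → at (-3,-3), heading left
2. arc(right, 4) → at (-7,1), heading up
no rival 2-sequence matches.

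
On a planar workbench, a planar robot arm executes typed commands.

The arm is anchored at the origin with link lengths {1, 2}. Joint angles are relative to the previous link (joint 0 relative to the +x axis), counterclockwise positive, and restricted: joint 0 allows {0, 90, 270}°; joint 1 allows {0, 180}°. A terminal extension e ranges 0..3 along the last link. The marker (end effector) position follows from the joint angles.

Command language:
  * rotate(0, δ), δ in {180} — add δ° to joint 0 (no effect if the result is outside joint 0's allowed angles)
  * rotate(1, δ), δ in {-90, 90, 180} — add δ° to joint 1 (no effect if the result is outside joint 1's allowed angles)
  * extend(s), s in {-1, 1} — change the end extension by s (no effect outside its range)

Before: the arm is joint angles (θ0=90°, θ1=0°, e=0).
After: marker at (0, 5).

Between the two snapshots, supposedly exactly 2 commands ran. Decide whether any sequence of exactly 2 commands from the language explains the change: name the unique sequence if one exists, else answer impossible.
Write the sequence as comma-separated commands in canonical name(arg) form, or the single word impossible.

extend(1), extend(1)

initial: joint angles (θ0=90°, θ1=0°, e=0)
step 1 (extend(1)): joint angles (θ0=90°, θ1=0°, e=1)
step 2 (extend(1)): joint angles (θ0=90°, θ1=0°, e=2)
uniquely the one of 36 2-step routes that fits.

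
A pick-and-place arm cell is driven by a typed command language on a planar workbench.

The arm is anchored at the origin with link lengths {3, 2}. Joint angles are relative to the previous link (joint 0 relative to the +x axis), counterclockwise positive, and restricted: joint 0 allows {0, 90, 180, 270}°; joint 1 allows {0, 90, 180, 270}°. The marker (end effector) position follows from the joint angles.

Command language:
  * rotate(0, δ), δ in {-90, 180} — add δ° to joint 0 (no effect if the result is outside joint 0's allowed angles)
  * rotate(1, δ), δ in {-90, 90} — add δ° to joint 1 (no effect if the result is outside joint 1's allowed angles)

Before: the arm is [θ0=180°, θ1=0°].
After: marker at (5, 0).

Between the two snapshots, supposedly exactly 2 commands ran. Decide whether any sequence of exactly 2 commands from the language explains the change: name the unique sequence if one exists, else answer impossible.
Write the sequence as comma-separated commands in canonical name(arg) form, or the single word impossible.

begin: [θ0=180°, θ1=0°]
[1] after rotate(0, -90): [θ0=90°, θ1=0°]
[2] after rotate(0, -90): [θ0=0°, θ1=0°]
no rival 2-sequence matches.

rotate(0, -90), rotate(0, -90)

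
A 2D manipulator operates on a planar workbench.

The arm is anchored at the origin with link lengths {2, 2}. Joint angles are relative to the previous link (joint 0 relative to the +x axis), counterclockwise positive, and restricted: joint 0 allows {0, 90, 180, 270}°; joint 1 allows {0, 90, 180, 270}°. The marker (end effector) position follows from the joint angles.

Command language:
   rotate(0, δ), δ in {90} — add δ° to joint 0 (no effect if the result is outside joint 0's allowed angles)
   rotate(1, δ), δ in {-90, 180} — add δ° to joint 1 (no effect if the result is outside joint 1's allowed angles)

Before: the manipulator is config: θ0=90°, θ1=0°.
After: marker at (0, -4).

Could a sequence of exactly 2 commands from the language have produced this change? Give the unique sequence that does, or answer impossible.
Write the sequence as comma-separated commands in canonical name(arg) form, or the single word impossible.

rotate(0, 90), rotate(0, 90)

from: config: θ0=90°, θ1=0°
1. rotate(0, 90) → config: θ0=180°, θ1=0°
2. rotate(0, 90) → config: θ0=270°, θ1=0°
uniquely the one of 9 2-step routes that fits.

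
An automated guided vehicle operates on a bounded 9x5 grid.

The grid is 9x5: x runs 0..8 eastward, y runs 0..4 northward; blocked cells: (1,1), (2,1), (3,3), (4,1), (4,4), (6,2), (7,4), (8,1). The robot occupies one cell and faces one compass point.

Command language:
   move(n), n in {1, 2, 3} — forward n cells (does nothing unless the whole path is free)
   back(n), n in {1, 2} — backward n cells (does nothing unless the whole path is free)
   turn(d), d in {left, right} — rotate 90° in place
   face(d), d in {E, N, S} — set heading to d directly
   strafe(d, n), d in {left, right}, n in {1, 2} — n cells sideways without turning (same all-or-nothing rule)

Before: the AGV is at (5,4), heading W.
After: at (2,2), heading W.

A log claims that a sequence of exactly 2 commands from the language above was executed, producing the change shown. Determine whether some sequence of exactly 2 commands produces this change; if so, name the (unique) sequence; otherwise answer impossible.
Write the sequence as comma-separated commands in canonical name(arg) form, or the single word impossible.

strafe(left, 2), move(3)

key: heading stays W — no command in the sequence turns
begin: at (5,4), heading W
1. strafe(left, 2) → at (5,2), heading W
2. move(3) → at (2,2), heading W
no other 2-command option fits: unique.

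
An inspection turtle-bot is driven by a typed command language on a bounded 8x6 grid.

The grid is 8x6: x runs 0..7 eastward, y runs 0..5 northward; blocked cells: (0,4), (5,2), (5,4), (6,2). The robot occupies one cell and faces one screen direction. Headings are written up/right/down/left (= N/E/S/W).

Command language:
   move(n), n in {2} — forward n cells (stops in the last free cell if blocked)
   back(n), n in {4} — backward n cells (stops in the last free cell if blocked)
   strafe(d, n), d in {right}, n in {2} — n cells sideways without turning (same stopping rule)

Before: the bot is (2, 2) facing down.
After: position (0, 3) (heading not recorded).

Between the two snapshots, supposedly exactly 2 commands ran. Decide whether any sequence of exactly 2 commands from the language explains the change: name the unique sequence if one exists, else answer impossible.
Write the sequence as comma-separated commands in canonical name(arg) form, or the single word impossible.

strafe(right, 2), back(4)

key: back(4) is stopped early by the blocked cell at (0,4)
start: (2, 2) facing down
t=1 strafe(right, 2) ⇒ (0, 2) facing down
t=2 back(4) ⇒ (0, 3) facing down
no other 2-command option fits: unique.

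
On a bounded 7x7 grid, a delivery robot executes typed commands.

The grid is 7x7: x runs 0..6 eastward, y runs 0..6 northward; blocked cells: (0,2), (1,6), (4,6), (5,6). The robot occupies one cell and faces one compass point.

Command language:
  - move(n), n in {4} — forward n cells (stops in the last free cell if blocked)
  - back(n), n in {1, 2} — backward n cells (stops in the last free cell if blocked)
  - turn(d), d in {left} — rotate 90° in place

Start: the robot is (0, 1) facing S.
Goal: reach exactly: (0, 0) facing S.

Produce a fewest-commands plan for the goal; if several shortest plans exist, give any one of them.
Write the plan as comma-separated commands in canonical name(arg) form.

initial: (0, 1) facing S
[1] after move(4): (0, 0) facing S
minimal: 1 command(s), checked below 1.

move(4)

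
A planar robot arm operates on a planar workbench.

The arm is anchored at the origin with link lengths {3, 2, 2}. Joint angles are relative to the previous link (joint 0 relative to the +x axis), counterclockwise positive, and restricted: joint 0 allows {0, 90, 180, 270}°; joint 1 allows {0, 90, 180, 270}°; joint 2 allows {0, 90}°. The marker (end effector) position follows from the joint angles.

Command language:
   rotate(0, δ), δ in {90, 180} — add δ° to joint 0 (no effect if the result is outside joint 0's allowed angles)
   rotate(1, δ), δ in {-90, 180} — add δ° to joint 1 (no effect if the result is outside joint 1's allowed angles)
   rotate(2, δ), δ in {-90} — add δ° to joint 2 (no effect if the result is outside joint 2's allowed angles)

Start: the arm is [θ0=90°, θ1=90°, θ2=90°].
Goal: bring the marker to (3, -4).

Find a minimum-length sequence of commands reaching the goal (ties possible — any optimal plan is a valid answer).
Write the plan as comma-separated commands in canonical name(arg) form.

rotate(0, 180), rotate(1, 180), rotate(2, -90), rotate(0, 90)

from: [θ0=90°, θ1=90°, θ2=90°]
1. rotate(0, 180) → [θ0=270°, θ1=90°, θ2=90°]
2. rotate(1, 180) → [θ0=270°, θ1=270°, θ2=90°]
3. rotate(2, -90) → [θ0=270°, θ1=270°, θ2=0°]
4. rotate(0, 90) → [θ0=0°, θ1=270°, θ2=0°]
nothing shorter than 4 reaches the goal.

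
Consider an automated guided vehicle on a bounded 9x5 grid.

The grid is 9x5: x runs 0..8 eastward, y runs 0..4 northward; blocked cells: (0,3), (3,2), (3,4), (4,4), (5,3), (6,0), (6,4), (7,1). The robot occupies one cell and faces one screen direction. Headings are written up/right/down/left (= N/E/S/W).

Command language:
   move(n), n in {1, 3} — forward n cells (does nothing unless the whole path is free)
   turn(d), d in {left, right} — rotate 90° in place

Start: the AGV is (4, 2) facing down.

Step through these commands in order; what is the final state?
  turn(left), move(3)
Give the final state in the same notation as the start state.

t0: (4, 2) facing down
1. turn(left) → (4, 2) facing right
2. move(3) → (7, 2) facing right

(7, 2) facing right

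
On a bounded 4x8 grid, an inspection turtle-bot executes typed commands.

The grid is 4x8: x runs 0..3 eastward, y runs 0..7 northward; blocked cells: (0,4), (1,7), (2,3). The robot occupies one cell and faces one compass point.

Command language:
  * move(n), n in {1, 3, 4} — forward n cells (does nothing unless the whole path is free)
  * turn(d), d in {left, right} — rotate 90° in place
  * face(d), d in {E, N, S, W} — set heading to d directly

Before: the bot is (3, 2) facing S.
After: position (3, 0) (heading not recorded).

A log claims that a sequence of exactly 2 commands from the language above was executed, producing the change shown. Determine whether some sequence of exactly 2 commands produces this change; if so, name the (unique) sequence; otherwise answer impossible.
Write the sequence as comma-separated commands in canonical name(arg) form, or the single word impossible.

t0: (3, 2) facing S
1. move(1) → (3, 1) facing S
2. move(1) → (3, 0) facing S
no other 2-command option fits: unique.

move(1), move(1)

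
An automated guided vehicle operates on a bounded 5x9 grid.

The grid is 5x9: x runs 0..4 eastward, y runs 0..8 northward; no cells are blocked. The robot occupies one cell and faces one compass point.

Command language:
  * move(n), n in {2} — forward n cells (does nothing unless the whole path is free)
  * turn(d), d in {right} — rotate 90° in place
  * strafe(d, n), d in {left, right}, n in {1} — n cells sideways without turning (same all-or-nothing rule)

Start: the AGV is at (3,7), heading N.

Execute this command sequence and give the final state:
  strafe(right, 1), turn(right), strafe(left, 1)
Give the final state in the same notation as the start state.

at (4,8), heading E

t0: at (3,7), heading N
step 1 (strafe(right, 1)): at (4,7), heading N
step 2 (turn(right)): at (4,7), heading E
step 3 (strafe(left, 1)): at (4,8), heading E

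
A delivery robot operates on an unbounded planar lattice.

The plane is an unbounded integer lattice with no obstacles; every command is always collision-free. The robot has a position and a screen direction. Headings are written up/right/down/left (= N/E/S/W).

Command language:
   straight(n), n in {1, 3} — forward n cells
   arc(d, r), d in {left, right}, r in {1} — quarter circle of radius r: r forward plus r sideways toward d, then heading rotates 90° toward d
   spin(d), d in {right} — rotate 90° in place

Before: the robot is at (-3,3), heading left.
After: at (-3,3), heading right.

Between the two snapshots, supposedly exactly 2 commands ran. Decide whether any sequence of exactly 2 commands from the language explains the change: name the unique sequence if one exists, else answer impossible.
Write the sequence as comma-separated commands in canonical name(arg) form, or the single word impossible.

key: parked at (-3,3) the whole time — nothing moves the robot
t0: at (-3,3), heading left
1. spin(right) → at (-3,3), heading up
2. spin(right) → at (-3,3), heading right
uniquely the one of 25 2-step routes that fits.

spin(right), spin(right)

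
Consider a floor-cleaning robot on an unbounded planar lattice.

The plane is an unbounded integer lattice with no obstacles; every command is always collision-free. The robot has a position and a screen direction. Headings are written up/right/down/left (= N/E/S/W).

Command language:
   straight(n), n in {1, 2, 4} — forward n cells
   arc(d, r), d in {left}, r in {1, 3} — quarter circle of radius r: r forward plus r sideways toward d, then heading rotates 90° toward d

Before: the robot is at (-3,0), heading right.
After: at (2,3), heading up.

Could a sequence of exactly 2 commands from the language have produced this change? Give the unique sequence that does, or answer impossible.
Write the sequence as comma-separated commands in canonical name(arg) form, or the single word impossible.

key: running arc(left, 3) before straight(2) would end elsewhere — order is forced
begin: at (-3,0), heading right
step 1 (straight(2)): at (-1,0), heading right
step 2 (arc(left, 3)): at (2,3), heading up
uniquely the one of 25 2-step routes that fits.

straight(2), arc(left, 3)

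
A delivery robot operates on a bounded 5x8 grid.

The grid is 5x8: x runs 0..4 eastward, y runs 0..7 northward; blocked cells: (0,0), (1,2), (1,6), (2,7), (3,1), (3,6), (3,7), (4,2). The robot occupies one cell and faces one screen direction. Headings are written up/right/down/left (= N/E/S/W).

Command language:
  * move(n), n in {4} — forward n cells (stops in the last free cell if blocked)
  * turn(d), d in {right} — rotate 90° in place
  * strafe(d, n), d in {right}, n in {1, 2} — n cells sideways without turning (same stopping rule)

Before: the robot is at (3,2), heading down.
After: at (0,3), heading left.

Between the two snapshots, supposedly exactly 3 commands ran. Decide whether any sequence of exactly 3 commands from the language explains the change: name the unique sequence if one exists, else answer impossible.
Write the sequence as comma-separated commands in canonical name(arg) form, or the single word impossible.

key: move(4) runs into the grid edge before its full distance
start: at (3,2), heading down
1. turn(right) → at (3,2), heading left
2. strafe(right, 1) → at (3,3), heading left
3. move(4) → at (0,3), heading left
no rival 3-sequence matches.

turn(right), strafe(right, 1), move(4)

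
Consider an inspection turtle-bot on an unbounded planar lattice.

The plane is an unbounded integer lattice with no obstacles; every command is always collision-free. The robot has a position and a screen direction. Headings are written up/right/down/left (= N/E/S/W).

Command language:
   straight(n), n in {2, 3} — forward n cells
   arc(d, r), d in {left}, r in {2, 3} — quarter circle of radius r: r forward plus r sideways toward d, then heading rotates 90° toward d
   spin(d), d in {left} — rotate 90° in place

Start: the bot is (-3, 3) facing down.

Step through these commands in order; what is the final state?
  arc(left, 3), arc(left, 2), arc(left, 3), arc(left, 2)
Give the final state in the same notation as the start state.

begin: (-3, 3) facing down
step 1 (arc(left, 3)): (0, 0) facing right
step 2 (arc(left, 2)): (2, 2) facing up
step 3 (arc(left, 3)): (-1, 5) facing left
step 4 (arc(left, 2)): (-3, 3) facing down

(-3, 3) facing down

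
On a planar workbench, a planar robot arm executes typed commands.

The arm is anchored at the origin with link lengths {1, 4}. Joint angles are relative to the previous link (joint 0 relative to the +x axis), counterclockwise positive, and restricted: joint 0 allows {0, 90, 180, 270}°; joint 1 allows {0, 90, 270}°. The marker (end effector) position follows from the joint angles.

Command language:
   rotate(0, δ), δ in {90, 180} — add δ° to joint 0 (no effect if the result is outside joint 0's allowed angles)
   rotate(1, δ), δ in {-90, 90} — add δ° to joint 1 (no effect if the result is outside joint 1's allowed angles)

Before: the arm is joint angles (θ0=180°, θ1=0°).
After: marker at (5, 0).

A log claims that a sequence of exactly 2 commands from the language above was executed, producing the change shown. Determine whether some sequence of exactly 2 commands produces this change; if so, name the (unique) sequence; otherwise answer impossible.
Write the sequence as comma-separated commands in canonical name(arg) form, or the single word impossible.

begin: joint angles (θ0=180°, θ1=0°)
1. rotate(0, 90) → joint angles (θ0=270°, θ1=0°)
2. rotate(0, 90) → joint angles (θ0=0°, θ1=0°)
all 16 alternatives checked — unique.

rotate(0, 90), rotate(0, 90)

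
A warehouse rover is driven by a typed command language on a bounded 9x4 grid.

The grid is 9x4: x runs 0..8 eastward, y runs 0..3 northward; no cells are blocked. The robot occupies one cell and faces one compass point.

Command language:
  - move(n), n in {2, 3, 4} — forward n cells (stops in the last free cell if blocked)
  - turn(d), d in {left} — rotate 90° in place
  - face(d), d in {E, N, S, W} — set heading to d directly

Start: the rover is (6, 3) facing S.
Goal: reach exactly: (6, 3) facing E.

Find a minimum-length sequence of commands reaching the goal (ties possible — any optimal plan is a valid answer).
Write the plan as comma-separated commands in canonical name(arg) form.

start: (6, 3) facing S
t=1 turn(left) ⇒ (6, 3) facing E
nothing shorter than 1 reaches the goal.

turn(left)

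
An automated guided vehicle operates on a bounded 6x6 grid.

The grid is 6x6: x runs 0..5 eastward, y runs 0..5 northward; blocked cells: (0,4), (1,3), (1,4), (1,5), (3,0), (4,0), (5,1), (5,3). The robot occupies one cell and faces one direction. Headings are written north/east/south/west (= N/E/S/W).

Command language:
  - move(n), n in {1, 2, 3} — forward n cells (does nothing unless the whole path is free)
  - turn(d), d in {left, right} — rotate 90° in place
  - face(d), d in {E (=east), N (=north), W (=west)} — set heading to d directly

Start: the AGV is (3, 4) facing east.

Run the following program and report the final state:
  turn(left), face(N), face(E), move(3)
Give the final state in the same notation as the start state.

(3, 4) facing east

t0: (3, 4) facing east
[1] after turn(left): (3, 4) facing north
[2] after face(N): (3, 4) facing north
[3] after face(E): (3, 4) facing east
[4] after move(3): (3, 4) facing east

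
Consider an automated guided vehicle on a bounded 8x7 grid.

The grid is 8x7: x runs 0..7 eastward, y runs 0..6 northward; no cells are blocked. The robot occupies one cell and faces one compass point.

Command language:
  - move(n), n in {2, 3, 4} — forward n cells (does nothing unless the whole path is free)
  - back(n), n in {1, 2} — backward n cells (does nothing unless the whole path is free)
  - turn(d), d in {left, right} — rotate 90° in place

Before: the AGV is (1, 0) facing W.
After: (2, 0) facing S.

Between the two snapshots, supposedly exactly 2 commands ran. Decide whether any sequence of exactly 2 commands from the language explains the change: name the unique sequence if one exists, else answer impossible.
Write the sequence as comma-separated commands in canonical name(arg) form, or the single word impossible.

key: cell and facing (now S) both changed — the 2 commands mix motion and turning
t0: (1, 0) facing W
t=1 back(1) ⇒ (2, 0) facing W
t=2 turn(left) ⇒ (2, 0) facing S
no rival 2-sequence matches.

back(1), turn(left)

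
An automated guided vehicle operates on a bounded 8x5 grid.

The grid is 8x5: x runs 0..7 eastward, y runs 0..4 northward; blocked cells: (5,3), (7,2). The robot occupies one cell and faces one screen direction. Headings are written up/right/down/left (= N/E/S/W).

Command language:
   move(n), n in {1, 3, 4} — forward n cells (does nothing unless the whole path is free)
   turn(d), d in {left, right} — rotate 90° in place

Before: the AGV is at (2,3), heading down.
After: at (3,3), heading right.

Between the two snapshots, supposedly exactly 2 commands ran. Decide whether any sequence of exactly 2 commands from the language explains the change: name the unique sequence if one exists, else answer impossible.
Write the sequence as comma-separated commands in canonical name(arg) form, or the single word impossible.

key: position moved to (3,3) AND the heading swung to E — translation plus rotation needed
begin: at (2,3), heading down
step 1 (turn(left)): at (2,3), heading right
step 2 (move(1)): at (3,3), heading right
no other 2-command option fits: unique.

turn(left), move(1)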